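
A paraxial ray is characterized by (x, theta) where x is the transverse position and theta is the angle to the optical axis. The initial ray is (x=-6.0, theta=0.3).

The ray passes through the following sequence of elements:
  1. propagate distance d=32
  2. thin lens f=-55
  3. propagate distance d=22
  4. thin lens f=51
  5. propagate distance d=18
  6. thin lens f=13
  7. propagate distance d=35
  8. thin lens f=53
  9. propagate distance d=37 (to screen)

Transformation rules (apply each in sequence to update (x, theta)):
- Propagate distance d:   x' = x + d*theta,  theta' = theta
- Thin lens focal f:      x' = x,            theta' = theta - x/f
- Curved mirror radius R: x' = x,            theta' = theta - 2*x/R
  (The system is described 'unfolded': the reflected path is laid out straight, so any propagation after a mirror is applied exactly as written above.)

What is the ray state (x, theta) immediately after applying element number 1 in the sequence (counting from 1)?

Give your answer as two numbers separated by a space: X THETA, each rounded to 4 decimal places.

Initial: x=-6.0000 theta=0.3000
After 1 (propagate distance d=32): x=3.6000 theta=0.3000
Rounded to 4 decimal places: x = 3.6000, theta = 0.3000

Answer: 3.6000 0.3000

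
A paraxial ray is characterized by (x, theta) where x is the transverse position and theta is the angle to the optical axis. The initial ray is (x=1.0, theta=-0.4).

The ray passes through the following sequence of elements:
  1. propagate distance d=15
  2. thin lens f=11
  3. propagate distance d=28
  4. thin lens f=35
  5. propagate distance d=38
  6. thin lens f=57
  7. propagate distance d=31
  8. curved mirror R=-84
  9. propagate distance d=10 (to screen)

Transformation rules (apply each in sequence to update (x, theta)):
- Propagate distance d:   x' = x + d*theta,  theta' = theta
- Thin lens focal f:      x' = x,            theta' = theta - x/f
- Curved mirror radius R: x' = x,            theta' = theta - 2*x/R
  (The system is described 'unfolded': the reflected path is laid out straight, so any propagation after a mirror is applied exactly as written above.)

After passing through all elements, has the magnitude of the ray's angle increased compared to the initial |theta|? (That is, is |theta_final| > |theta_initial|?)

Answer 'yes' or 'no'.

Answer: no

Derivation:
Initial: x=1.0000 theta=-0.4000
After 1 (propagate distance d=15): x=-5.0000 theta=-0.4000
After 2 (thin lens f=11): x=-5.0000 theta=3/55 (≈0.0545)
After 3 (propagate distance d=28): x=-191/55 (≈-3.4727) theta=3/55 (≈0.0545)
After 4 (thin lens f=35): x=-191/55 (≈-3.4727) theta=296/1925 (≈0.1538)
After 5 (propagate distance d=38): x=4563/1925 (≈2.3704) theta=296/1925 (≈0.1538)
After 6 (thin lens f=57): x=4563/1925 (≈2.3704) theta=373/3325 (≈0.1122)
After 7 (propagate distance d=31): x=42778/7315 (≈5.8480) theta=373/3325 (≈0.1122)
After 8 (curved mirror R=-84): x=42778/7315 (≈5.8480) theta=193108/768075 (≈0.2514)
After 9 (propagate distance d=10 (to screen)): x=1284554/153615 (≈8.3622) theta=193108/768075 (≈0.2514)
|theta_initial|=0.4000 |theta_final|=193108/768075 (≈0.2514) -> not increased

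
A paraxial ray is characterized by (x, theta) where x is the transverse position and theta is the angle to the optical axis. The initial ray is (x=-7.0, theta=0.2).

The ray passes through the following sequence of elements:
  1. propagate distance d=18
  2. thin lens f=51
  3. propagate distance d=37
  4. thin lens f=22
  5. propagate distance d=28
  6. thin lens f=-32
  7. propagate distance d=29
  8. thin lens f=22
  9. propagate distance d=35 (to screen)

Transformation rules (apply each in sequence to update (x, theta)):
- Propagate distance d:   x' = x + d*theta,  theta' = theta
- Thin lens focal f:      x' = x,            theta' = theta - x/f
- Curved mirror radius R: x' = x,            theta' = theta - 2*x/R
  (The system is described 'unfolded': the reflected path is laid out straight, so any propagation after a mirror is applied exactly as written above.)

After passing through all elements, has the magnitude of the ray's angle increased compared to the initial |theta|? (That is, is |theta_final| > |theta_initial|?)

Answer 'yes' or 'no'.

Initial: x=-7.0000 theta=0.2000
After 1 (propagate distance d=18): x=-3.4000 theta=0.2000
After 2 (thin lens f=51): x=-3.4000 theta=4/15 (≈0.2667)
After 3 (propagate distance d=37): x=97/15 (≈6.4667) theta=4/15 (≈0.2667)
After 4 (thin lens f=22): x=97/15 (≈6.4667) theta=-3/110 (≈-0.0273)
After 5 (propagate distance d=28): x=941/165 (≈5.7030) theta=-3/110 (≈-0.0273)
After 6 (thin lens f=-32): x=941/165 (≈5.7030) theta=797/5280 (≈0.1509)
After 7 (propagate distance d=29): x=10645/1056 (≈10.0805) theta=797/5280 (≈0.1509)
After 8 (thin lens f=22): x=10645/1056 (≈10.0805) theta=-11897/38720 (≈-0.3073)
After 9 (propagate distance d=35 (to screen)): x=-15647/23232 (≈-0.6735) theta=-11897/38720 (≈-0.3073)
|theta_initial|=0.2000 |theta_final|=11897/38720 (≈0.3073) -> increased

Answer: yes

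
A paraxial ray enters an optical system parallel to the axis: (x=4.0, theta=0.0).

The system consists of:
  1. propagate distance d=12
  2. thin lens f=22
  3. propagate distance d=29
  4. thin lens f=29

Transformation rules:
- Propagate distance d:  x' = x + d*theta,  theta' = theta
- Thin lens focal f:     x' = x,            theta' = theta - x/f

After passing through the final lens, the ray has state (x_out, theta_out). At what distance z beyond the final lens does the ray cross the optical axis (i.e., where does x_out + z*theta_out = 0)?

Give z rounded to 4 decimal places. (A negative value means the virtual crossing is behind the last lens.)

Initial: x=4.0000 theta=0.0000
After 1 (propagate distance d=12): x=4.0000 theta=0.0000
After 2 (thin lens f=22): x=4.0000 theta=-2/11 (≈-0.1818)
After 3 (propagate distance d=29): x=-14/11 (≈-1.2727) theta=-2/11 (≈-0.1818)
After 4 (thin lens f=29): x=-14/11 (≈-1.2727) theta=-4/29 (≈-0.1379)
z_focus = -x_out/theta_out = -(-14/11)/(-4/29) = -203/22 ≈ -9.2273
Rounded to 4 decimal places: z = -9.2273

Answer: -9.2273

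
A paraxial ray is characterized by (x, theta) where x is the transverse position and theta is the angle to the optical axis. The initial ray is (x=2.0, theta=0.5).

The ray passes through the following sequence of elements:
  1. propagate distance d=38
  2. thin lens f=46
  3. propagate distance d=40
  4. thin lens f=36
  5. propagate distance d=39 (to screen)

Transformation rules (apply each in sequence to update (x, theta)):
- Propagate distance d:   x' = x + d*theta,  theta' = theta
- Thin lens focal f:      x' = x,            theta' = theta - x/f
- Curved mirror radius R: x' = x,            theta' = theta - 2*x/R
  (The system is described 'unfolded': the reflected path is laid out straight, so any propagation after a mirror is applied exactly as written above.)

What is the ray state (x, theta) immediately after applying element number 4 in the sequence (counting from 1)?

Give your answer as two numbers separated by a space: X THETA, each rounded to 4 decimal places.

Initial: x=2.0000 theta=0.5000
After 1 (propagate distance d=38): x=21.0000 theta=0.5000
After 2 (thin lens f=46): x=21.0000 theta=1/23 (≈0.0435)
After 3 (propagate distance d=40): x=523/23 (≈22.7391) theta=1/23 (≈0.0435)
After 4 (thin lens f=36): x=523/23 (≈22.7391) theta=-487/828 (≈-0.5882)
Rounded to 4 decimal places: x = 22.7391, theta = -0.5882

Answer: 22.7391 -0.5882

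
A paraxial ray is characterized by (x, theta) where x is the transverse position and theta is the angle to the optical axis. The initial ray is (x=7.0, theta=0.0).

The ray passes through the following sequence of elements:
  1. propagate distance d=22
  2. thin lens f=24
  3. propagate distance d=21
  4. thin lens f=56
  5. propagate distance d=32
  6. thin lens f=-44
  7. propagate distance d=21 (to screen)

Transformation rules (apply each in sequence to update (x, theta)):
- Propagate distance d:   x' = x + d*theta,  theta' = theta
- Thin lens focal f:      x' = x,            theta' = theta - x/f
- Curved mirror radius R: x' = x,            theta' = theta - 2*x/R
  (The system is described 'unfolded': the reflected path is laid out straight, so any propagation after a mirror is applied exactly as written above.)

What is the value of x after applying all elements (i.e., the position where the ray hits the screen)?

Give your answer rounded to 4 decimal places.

Answer: -19.6870

Derivation:
Initial: x=7.0000 theta=0.0000
After 1 (propagate distance d=22): x=7.0000 theta=0.0000
After 2 (thin lens f=24): x=7.0000 theta=-7/24 (≈-0.2917)
After 3 (propagate distance d=21): x=0.8750 theta=-7/24 (≈-0.2917)
After 4 (thin lens f=56): x=0.8750 theta=-59/192 (≈-0.3073)
After 5 (propagate distance d=32): x=-215/24 (≈-8.9583) theta=-59/192 (≈-0.3073)
After 6 (thin lens f=-44): x=-215/24 (≈-8.9583) theta=-1079/2112 (≈-0.5109)
After 7 (propagate distance d=21 (to screen)): x=-41579/2112 (≈-19.6870) theta=-1079/2112 (≈-0.5109)
Rounded to 4 decimal places: x = -19.6870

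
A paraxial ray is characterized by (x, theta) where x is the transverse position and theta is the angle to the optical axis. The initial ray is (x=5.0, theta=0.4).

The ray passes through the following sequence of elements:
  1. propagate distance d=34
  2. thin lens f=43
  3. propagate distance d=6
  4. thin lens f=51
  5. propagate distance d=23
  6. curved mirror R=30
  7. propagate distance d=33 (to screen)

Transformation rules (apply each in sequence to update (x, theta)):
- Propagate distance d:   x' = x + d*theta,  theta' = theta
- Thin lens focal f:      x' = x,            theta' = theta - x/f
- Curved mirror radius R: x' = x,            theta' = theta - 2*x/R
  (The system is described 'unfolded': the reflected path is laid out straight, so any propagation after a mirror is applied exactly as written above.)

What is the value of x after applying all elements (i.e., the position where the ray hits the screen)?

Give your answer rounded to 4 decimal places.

Initial: x=5.0000 theta=0.4000
After 1 (propagate distance d=34): x=18.6000 theta=0.4000
After 2 (thin lens f=43): x=18.6000 theta=-7/215 (≈-0.0326)
After 3 (propagate distance d=6): x=3957/215 (≈18.4047) theta=-7/215 (≈-0.0326)
After 4 (thin lens f=51): x=3957/215 (≈18.4047) theta=-1438/3655 (≈-0.3934)
After 5 (propagate distance d=23): x=6839/731 (≈9.3557) theta=-1438/3655 (≈-0.3934)
After 6 (curved mirror R=30): x=6839/731 (≈9.3557) theta=-11153/10965 (≈-1.0171)
After 7 (propagate distance d=33 (to screen)): x=-88488/3655 (≈-24.2101) theta=-11153/10965 (≈-1.0171)
Rounded to 4 decimal places: x = -24.2101

Answer: -24.2101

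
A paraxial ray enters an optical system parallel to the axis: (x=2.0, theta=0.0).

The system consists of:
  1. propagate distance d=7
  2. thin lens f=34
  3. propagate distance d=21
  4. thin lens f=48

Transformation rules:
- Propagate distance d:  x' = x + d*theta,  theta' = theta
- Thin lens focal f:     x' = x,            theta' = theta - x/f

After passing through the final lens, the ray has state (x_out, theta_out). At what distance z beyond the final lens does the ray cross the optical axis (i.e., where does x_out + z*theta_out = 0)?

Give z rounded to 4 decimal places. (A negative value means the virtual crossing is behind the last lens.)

Initial: x=2.0000 theta=0.0000
After 1 (propagate distance d=7): x=2.0000 theta=0.0000
After 2 (thin lens f=34): x=2.0000 theta=-1/17 (≈-0.0588)
After 3 (propagate distance d=21): x=13/17 (≈0.7647) theta=-1/17 (≈-0.0588)
After 4 (thin lens f=48): x=13/17 (≈0.7647) theta=-61/816 (≈-0.0748)
z_focus = -x_out/theta_out = -(13/17)/(-61/816) = 624/61 ≈ 10.2295
Rounded to 4 decimal places: z = 10.2295

Answer: 10.2295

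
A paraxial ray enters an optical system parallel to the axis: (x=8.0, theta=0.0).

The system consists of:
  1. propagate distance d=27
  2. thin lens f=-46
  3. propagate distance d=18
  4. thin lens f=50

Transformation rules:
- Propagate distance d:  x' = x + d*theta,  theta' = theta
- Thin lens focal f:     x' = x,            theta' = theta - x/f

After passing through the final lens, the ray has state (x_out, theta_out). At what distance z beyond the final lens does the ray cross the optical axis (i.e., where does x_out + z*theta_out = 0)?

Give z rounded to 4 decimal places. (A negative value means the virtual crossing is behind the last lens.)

Answer: 228.5714

Derivation:
Initial: x=8.0000 theta=0.0000
After 1 (propagate distance d=27): x=8.0000 theta=0.0000
After 2 (thin lens f=-46): x=8.0000 theta=4/23 (≈0.1739)
After 3 (propagate distance d=18): x=256/23 (≈11.1304) theta=4/23 (≈0.1739)
After 4 (thin lens f=50): x=256/23 (≈11.1304) theta=-28/575 (≈-0.0487)
z_focus = -x_out/theta_out = -(256/23)/(-28/575) = 1600/7 ≈ 228.5714
Rounded to 4 decimal places: z = 228.5714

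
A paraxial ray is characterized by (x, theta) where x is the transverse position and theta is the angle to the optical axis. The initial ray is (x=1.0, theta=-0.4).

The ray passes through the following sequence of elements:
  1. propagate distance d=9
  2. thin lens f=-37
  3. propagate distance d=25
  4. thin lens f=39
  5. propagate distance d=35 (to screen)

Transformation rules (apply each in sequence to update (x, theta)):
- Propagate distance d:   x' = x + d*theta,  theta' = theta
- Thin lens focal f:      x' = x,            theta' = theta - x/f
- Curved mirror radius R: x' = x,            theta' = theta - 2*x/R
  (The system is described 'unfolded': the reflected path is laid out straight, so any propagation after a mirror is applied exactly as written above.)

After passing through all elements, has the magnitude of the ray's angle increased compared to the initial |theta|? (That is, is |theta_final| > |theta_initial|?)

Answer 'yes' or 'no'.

Initial: x=1.0000 theta=-0.4000
After 1 (propagate distance d=9): x=-2.6000 theta=-0.4000
After 2 (thin lens f=-37): x=-2.6000 theta=-87/185 (≈-0.4703)
After 3 (propagate distance d=25): x=-2656/185 (≈-14.3568) theta=-87/185 (≈-0.4703)
After 4 (thin lens f=39): x=-2656/185 (≈-14.3568) theta=-737/7215 (≈-0.1021)
After 5 (propagate distance d=35 (to screen)): x=-129379/7215 (≈-17.9319) theta=-737/7215 (≈-0.1021)
|theta_initial|=0.4000 |theta_final|=737/7215 (≈0.1021) -> not increased

Answer: no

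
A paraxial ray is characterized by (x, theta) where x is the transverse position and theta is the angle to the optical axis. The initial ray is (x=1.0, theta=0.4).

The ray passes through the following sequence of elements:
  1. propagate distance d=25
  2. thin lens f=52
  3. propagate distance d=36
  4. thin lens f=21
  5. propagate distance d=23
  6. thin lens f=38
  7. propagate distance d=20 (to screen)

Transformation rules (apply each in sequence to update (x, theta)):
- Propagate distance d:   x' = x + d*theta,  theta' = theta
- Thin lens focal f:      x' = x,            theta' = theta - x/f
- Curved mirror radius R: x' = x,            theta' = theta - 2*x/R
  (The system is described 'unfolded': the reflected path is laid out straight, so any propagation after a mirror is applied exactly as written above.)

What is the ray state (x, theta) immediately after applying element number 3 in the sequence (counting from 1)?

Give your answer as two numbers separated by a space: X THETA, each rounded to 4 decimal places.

Answer: 17.7846 0.1885

Derivation:
Initial: x=1.0000 theta=0.4000
After 1 (propagate distance d=25): x=11.0000 theta=0.4000
After 2 (thin lens f=52): x=11.0000 theta=49/260 (≈0.1885)
After 3 (propagate distance d=36): x=1156/65 (≈17.7846) theta=49/260 (≈0.1885)
Rounded to 4 decimal places: x = 17.7846, theta = 0.1885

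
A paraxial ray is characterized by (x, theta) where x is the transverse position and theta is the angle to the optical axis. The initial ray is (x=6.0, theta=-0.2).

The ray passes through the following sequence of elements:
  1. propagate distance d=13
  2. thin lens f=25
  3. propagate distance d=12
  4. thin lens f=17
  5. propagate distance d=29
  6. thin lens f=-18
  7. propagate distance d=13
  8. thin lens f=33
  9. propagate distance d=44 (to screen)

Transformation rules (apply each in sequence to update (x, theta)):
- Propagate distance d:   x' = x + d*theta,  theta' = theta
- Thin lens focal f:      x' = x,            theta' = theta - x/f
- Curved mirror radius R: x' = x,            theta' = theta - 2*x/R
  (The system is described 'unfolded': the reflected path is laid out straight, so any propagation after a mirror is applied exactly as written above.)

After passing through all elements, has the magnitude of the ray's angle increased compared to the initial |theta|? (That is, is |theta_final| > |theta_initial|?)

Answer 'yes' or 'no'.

Answer: yes

Derivation:
Initial: x=6.0000 theta=-0.2000
After 1 (propagate distance d=13): x=3.4000 theta=-0.2000
After 2 (thin lens f=25): x=3.4000 theta=-0.3360
After 3 (propagate distance d=12): x=-0.6320 theta=-0.3360
After 4 (thin lens f=17): x=-0.6320 theta=-127/425 (≈-0.2988)
After 5 (propagate distance d=29): x=-19758/2125 (≈-9.2979) theta=-127/425 (≈-0.2988)
After 6 (thin lens f=-18): x=-19758/2125 (≈-9.2979) theta=-5198/6375 (≈-0.8154)
After 7 (propagate distance d=13): x=-126848/6375 (≈-19.8977) theta=-5198/6375 (≈-0.8154)
After 8 (thin lens f=33): x=-126848/6375 (≈-19.8977) theta=-44686/210375 (≈-0.2124)
After 9 (propagate distance d=44 (to screen)): x=-559288/19125 (≈-29.2438) theta=-44686/210375 (≈-0.2124)
|theta_initial|=0.2000 |theta_final|=44686/210375 (≈0.2124) -> increased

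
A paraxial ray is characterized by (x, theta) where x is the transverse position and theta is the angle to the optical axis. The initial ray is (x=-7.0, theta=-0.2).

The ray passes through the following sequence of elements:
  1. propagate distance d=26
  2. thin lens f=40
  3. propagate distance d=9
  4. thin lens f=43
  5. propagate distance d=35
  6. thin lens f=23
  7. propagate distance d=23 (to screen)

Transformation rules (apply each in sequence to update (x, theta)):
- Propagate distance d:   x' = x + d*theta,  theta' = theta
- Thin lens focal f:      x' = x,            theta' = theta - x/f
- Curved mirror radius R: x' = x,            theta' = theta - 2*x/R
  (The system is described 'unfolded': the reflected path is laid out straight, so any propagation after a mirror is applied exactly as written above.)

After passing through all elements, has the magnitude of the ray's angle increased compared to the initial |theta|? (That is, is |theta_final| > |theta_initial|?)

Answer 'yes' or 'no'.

Answer: yes

Derivation:
Initial: x=-7.0000 theta=-0.2000
After 1 (propagate distance d=26): x=-12.2000 theta=-0.2000
After 2 (thin lens f=40): x=-12.2000 theta=0.1050
After 3 (propagate distance d=9): x=-11.2550 theta=0.1050
After 4 (thin lens f=43): x=-11.2550 theta=1577/4300 (≈0.3667)
After 5 (propagate distance d=35): x=13597/8600 (≈1.5810) theta=1577/4300 (≈0.3667)
After 6 (thin lens f=23): x=13597/8600 (≈1.5810) theta=11789/39560 (≈0.2980)
After 7 (propagate distance d=23 (to screen)): x=36271/4300 (≈8.4351) theta=11789/39560 (≈0.2980)
|theta_initial|=0.2000 |theta_final|=11789/39560 (≈0.2980) -> increased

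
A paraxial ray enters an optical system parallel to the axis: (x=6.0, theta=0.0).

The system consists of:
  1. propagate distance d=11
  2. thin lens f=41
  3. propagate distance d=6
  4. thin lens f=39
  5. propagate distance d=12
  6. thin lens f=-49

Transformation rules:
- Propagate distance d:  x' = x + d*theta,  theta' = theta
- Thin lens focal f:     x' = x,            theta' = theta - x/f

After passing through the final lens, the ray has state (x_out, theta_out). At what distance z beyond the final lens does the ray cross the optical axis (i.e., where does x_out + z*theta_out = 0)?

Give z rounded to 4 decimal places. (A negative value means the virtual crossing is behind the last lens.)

Answer: 7.4224

Derivation:
Initial: x=6.0000 theta=0.0000
After 1 (propagate distance d=11): x=6.0000 theta=0.0000
After 2 (thin lens f=41): x=6.0000 theta=-6/41 (≈-0.1463)
After 3 (propagate distance d=6): x=210/41 (≈5.1220) theta=-6/41 (≈-0.1463)
After 4 (thin lens f=39): x=210/41 (≈5.1220) theta=-148/533 (≈-0.2777)
After 5 (propagate distance d=12): x=954/533 (≈1.7899) theta=-148/533 (≈-0.2777)
After 6 (thin lens f=-49): x=954/533 (≈1.7899) theta=-6298/26117 (≈-0.2411)
z_focus = -x_out/theta_out = -(954/533)/(-6298/26117) = 23373/3149 ≈ 7.4224
Rounded to 4 decimal places: z = 7.4224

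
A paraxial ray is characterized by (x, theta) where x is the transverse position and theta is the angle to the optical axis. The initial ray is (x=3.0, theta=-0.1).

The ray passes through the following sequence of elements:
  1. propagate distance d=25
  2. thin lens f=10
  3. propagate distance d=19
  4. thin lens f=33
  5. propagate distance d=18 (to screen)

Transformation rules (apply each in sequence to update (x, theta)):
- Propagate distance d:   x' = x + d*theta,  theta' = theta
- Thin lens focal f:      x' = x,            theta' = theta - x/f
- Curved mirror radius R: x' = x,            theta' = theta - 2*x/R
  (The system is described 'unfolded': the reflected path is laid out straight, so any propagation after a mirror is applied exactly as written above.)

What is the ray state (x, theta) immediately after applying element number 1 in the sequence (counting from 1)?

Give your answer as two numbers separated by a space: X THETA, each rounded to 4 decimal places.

Initial: x=3.0000 theta=-0.1000
After 1 (propagate distance d=25): x=0.5000 theta=-0.1000
Rounded to 4 decimal places: x = 0.5000, theta = -0.1000

Answer: 0.5000 -0.1000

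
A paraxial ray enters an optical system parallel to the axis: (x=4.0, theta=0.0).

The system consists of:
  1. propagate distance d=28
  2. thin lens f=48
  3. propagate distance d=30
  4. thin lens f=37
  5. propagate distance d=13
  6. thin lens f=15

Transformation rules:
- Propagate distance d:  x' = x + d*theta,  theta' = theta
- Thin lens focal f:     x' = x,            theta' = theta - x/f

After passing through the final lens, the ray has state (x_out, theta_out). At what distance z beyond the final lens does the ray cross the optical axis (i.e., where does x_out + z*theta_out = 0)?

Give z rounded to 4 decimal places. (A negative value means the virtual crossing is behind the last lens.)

Answer: -0.9472

Derivation:
Initial: x=4.0000 theta=0.0000
After 1 (propagate distance d=28): x=4.0000 theta=0.0000
After 2 (thin lens f=48): x=4.0000 theta=-1/12 (≈-0.0833)
After 3 (propagate distance d=30): x=1.5000 theta=-1/12 (≈-0.0833)
After 4 (thin lens f=37): x=1.5000 theta=-55/444 (≈-0.1239)
After 5 (propagate distance d=13): x=-49/444 (≈-0.1104) theta=-55/444 (≈-0.1239)
After 6 (thin lens f=15): x=-49/444 (≈-0.1104) theta=-194/1665 (≈-0.1165)
z_focus = -x_out/theta_out = -(-49/444)/(-194/1665) = -735/776 ≈ -0.9472
Rounded to 4 decimal places: z = -0.9472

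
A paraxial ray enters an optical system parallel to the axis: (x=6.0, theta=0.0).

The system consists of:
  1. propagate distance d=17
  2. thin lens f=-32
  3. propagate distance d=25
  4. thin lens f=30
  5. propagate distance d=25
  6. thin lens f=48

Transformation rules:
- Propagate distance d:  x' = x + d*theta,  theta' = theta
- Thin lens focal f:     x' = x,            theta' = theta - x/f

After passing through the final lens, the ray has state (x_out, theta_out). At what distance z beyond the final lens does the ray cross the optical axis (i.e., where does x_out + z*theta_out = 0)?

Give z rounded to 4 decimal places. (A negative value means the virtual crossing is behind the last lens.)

Initial: x=6.0000 theta=0.0000
After 1 (propagate distance d=17): x=6.0000 theta=0.0000
After 2 (thin lens f=-32): x=6.0000 theta=0.1875
After 3 (propagate distance d=25): x=10.6875 theta=0.1875
After 4 (thin lens f=30): x=10.6875 theta=-27/160 (≈-0.1688)
After 5 (propagate distance d=25): x=207/32 (≈6.4688) theta=-27/160 (≈-0.1688)
After 6 (thin lens f=48): x=207/32 (≈6.4688) theta=-777/2560 (≈-0.3035)
z_focus = -x_out/theta_out = -(207/32)/(-777/2560) = 5520/259 ≈ 21.3127
Rounded to 4 decimal places: z = 21.3127

Answer: 21.3127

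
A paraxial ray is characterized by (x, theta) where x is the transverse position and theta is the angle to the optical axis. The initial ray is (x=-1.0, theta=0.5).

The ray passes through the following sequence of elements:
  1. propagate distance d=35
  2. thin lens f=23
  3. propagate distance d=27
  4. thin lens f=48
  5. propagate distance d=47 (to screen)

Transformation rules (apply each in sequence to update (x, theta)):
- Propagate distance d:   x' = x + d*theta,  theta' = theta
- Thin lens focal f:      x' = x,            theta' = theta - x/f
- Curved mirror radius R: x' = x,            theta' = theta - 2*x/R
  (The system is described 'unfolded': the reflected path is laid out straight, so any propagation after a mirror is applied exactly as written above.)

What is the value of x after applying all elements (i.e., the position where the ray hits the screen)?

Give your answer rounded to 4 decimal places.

Initial: x=-1.0000 theta=0.5000
After 1 (propagate distance d=35): x=16.5000 theta=0.5000
After 2 (thin lens f=23): x=16.5000 theta=-5/23 (≈-0.2174)
After 3 (propagate distance d=27): x=489/46 (≈10.6304) theta=-5/23 (≈-0.2174)
After 4 (thin lens f=48): x=489/46 (≈10.6304) theta=-323/736 (≈-0.4389)
After 5 (propagate distance d=47 (to screen)): x=-7357/736 (≈-9.9959) theta=-323/736 (≈-0.4389)
Rounded to 4 decimal places: x = -9.9959

Answer: -9.9959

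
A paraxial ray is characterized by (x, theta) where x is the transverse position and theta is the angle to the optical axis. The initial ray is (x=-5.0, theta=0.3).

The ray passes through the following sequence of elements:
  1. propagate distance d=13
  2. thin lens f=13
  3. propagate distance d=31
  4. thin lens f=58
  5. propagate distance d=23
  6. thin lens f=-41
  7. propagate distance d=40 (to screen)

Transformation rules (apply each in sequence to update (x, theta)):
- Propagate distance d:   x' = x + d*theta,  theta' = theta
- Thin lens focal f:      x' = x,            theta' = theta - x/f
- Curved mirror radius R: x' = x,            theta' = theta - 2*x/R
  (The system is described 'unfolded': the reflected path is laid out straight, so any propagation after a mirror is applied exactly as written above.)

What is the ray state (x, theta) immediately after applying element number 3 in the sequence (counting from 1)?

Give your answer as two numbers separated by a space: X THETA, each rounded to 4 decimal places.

Answer: 10.8231 0.3846

Derivation:
Initial: x=-5.0000 theta=0.3000
After 1 (propagate distance d=13): x=-1.1000 theta=0.3000
After 2 (thin lens f=13): x=-1.1000 theta=5/13 (≈0.3846)
After 3 (propagate distance d=31): x=1407/130 (≈10.8231) theta=5/13 (≈0.3846)
Rounded to 4 decimal places: x = 10.8231, theta = 0.3846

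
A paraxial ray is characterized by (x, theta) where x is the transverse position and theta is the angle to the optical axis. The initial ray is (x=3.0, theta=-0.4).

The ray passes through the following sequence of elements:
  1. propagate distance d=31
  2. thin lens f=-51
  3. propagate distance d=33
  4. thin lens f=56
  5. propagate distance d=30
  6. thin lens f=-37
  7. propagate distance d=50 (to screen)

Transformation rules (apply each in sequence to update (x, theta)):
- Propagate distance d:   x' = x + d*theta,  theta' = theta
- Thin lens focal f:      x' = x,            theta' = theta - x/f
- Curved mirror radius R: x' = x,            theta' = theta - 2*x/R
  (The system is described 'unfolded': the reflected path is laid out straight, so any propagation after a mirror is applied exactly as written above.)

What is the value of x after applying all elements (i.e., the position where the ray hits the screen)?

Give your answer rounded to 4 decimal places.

Initial: x=3.0000 theta=-0.4000
After 1 (propagate distance d=31): x=-9.4000 theta=-0.4000
After 2 (thin lens f=-51): x=-9.4000 theta=-149/255 (≈-0.5843)
After 3 (propagate distance d=33): x=-2438/85 (≈-28.6824) theta=-149/255 (≈-0.5843)
After 4 (thin lens f=56): x=-2438/85 (≈-28.6824) theta=-103/1428 (≈-0.0721)
After 5 (propagate distance d=30): x=-36707/1190 (≈-30.8462) theta=-103/1428 (≈-0.0721)
After 6 (thin lens f=-37): x=-36707/1190 (≈-30.8462) theta=-239297/264180 (≈-0.9058)
After 7 (propagate distance d=50 (to screen)): x=-5028451/66045 (≈-76.1367) theta=-239297/264180 (≈-0.9058)
Rounded to 4 decimal places: x = -76.1367

Answer: -76.1367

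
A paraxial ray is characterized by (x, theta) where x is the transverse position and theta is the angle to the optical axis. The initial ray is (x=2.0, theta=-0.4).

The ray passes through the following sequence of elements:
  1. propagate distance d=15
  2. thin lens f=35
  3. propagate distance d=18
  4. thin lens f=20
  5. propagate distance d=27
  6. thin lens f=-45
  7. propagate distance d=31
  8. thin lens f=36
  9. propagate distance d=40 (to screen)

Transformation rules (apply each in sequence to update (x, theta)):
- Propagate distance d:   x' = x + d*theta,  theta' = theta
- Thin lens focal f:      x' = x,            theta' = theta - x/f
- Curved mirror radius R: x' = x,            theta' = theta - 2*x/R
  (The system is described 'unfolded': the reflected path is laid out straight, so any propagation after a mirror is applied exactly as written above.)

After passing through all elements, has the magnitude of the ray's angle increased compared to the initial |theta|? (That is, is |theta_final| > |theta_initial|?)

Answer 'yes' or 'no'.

Initial: x=2.0000 theta=-0.4000
After 1 (propagate distance d=15): x=-4.0000 theta=-0.4000
After 2 (thin lens f=35): x=-4.0000 theta=-2/7 (≈-0.2857)
After 3 (propagate distance d=18): x=-64/7 (≈-9.1429) theta=-2/7 (≈-0.2857)
After 4 (thin lens f=20): x=-64/7 (≈-9.1429) theta=6/35 (≈0.1714)
After 5 (propagate distance d=27): x=-158/35 (≈-4.5143) theta=6/35 (≈0.1714)
After 6 (thin lens f=-45): x=-158/35 (≈-4.5143) theta=16/225 (≈0.0711)
After 7 (propagate distance d=31): x=-3638/1575 (≈-2.3098) theta=16/225 (≈0.0711)
After 8 (thin lens f=36): x=-3638/1575 (≈-2.3098) theta=767/5670 (≈0.1353)
After 9 (propagate distance d=40 (to screen)): x=43958/14175 (≈3.1011) theta=767/5670 (≈0.1353)
|theta_initial|=0.4000 |theta_final|=767/5670 (≈0.1353) -> not increased

Answer: no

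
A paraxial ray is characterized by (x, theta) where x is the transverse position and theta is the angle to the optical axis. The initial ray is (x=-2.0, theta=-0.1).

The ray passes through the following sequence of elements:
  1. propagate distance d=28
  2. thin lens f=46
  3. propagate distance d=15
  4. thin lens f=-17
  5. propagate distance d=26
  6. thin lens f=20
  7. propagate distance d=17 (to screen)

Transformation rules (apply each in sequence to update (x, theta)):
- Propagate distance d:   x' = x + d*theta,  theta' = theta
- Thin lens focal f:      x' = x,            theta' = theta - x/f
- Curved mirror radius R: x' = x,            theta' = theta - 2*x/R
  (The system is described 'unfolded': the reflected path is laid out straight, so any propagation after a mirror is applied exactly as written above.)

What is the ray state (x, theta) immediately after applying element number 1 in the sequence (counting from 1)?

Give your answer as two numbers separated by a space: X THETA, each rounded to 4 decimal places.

Initial: x=-2.0000 theta=-0.1000
After 1 (propagate distance d=28): x=-4.8000 theta=-0.1000
Rounded to 4 decimal places: x = -4.8000, theta = -0.1000

Answer: -4.8000 -0.1000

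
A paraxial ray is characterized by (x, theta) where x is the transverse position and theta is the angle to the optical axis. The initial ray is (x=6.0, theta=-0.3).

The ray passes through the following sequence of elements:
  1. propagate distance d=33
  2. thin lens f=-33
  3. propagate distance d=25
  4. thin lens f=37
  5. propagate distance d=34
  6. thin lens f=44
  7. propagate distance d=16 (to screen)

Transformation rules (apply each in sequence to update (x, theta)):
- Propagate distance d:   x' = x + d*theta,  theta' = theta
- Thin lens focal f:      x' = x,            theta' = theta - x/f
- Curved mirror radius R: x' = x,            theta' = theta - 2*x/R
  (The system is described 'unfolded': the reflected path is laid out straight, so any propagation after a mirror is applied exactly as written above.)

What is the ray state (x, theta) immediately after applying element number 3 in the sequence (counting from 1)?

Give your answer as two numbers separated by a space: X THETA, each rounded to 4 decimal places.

Initial: x=6.0000 theta=-0.3000
After 1 (propagate distance d=33): x=-3.9000 theta=-0.3000
After 2 (thin lens f=-33): x=-3.9000 theta=-23/55 (≈-0.4182)
After 3 (propagate distance d=25): x=-1579/110 (≈-14.3545) theta=-23/55 (≈-0.4182)
Rounded to 4 decimal places: x = -14.3545, theta = -0.4182

Answer: -14.3545 -0.4182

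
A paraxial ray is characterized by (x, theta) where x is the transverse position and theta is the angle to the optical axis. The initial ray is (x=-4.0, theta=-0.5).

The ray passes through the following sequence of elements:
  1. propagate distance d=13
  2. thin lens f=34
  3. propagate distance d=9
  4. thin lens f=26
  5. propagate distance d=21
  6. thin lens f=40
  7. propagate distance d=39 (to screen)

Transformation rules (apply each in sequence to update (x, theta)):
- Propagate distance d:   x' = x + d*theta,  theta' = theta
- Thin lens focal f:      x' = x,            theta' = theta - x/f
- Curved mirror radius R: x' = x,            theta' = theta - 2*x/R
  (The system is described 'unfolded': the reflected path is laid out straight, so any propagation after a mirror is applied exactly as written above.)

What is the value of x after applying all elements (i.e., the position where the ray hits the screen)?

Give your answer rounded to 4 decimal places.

Answer: 10.7159

Derivation:
Initial: x=-4.0000 theta=-0.5000
After 1 (propagate distance d=13): x=-10.5000 theta=-0.5000
After 2 (thin lens f=34): x=-10.5000 theta=-13/68 (≈-0.1912)
After 3 (propagate distance d=9): x=-831/68 (≈-12.2206) theta=-13/68 (≈-0.1912)
After 4 (thin lens f=26): x=-831/68 (≈-12.2206) theta=29/104 (≈0.2788)
After 5 (propagate distance d=21): x=-11253/1768 (≈-6.3648) theta=29/104 (≈0.2788)
After 6 (thin lens f=40): x=-11253/1768 (≈-6.3648) theta=30973/70720 (≈0.4380)
After 7 (propagate distance d=39 (to screen)): x=757827/70720 (≈10.7159) theta=30973/70720 (≈0.4380)
Rounded to 4 decimal places: x = 10.7159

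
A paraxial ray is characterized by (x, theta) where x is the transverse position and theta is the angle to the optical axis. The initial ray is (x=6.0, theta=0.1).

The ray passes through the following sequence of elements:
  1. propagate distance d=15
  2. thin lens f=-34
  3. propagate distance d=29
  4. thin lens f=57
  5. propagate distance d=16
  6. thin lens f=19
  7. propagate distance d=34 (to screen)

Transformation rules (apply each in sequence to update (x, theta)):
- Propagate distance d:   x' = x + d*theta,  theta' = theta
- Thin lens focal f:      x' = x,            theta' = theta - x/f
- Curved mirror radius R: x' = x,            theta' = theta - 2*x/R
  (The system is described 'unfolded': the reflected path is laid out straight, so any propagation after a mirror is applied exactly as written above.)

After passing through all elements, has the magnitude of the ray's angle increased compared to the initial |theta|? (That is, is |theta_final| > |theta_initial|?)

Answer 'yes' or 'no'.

Initial: x=6.0000 theta=0.1000
After 1 (propagate distance d=15): x=7.5000 theta=0.1000
After 2 (thin lens f=-34): x=7.5000 theta=109/340 (≈0.3206)
After 3 (propagate distance d=29): x=5711/340 (≈16.7971) theta=109/340 (≈0.3206)
After 4 (thin lens f=57): x=5711/340 (≈16.7971) theta=251/9690 (≈0.0259)
After 5 (propagate distance d=16): x=333559/19380 (≈17.2115) theta=251/9690 (≈0.0259)
After 6 (thin lens f=19): x=333559/19380 (≈17.2115) theta=-108007/122740 (≈-0.8800)
After 7 (propagate distance d=34 (to screen)): x=-4679093/368220 (≈-12.7073) theta=-108007/122740 (≈-0.8800)
|theta_initial|=0.1000 |theta_final|=108007/122740 (≈0.8800) -> increased

Answer: yes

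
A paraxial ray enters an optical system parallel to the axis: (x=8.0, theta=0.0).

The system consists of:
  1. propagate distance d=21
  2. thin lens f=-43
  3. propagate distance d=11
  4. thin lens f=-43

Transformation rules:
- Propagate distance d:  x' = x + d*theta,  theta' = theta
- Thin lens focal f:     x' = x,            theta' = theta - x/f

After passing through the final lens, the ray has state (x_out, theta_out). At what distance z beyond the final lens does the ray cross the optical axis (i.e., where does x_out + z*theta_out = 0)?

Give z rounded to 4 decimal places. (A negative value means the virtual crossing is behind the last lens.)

Initial: x=8.0000 theta=0.0000
After 1 (propagate distance d=21): x=8.0000 theta=0.0000
After 2 (thin lens f=-43): x=8.0000 theta=8/43 (≈0.1860)
After 3 (propagate distance d=11): x=432/43 (≈10.0465) theta=8/43 (≈0.1860)
After 4 (thin lens f=-43): x=432/43 (≈10.0465) theta=776/1849 (≈0.4197)
z_focus = -x_out/theta_out = -(432/43)/(776/1849) = -2322/97 ≈ -23.9381
Rounded to 4 decimal places: z = -23.9381

Answer: -23.9381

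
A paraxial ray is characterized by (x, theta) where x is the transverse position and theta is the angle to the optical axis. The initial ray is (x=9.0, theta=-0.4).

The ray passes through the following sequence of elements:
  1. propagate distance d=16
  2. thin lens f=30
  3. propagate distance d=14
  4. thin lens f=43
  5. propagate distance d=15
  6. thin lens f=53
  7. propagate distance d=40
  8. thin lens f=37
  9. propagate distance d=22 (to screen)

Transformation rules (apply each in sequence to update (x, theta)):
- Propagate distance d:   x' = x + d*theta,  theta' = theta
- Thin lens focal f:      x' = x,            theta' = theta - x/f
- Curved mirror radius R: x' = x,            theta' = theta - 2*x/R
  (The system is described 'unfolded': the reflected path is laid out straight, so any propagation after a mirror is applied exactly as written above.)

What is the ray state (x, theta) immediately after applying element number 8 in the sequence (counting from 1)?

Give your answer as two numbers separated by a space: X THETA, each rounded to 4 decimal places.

Initial: x=9.0000 theta=-0.4000
After 1 (propagate distance d=16): x=2.6000 theta=-0.4000
After 2 (thin lens f=30): x=2.6000 theta=-73/150 (≈-0.4867)
After 3 (propagate distance d=14): x=-316/75 (≈-4.2133) theta=-73/150 (≈-0.4867)
After 4 (thin lens f=43): x=-316/75 (≈-4.2133) theta=-2507/6450 (≈-0.3887)
After 5 (propagate distance d=15): x=-64781/6450 (≈-10.0436) theta=-2507/6450 (≈-0.3887)
After 6 (thin lens f=53): x=-64781/6450 (≈-10.0436) theta=-6809/34185 (≈-0.1992)
After 7 (propagate distance d=40): x=-2052331/113950 (≈-18.0108) theta=-6809/34185 (≈-0.1992)
After 8 (thin lens f=37): x=-2052331/113950 (≈-18.0108) theta=3637663/12648450 (≈0.2876)
Rounded to 4 decimal places: x = -18.0108, theta = 0.2876

Answer: -18.0108 0.2876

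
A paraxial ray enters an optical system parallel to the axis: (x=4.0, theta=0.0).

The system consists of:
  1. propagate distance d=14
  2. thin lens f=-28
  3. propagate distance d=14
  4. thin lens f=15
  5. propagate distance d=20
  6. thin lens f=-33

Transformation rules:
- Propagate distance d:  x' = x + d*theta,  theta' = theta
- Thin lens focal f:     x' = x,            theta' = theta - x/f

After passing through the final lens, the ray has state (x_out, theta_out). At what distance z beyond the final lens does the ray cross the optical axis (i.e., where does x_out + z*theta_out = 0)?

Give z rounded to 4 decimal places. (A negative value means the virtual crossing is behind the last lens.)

Answer: 3.7079

Derivation:
Initial: x=4.0000 theta=0.0000
After 1 (propagate distance d=14): x=4.0000 theta=0.0000
After 2 (thin lens f=-28): x=4.0000 theta=1/7 (≈0.1429)
After 3 (propagate distance d=14): x=6.0000 theta=1/7 (≈0.1429)
After 4 (thin lens f=15): x=6.0000 theta=-9/35 (≈-0.2571)
After 5 (propagate distance d=20): x=6/7 (≈0.8571) theta=-9/35 (≈-0.2571)
After 6 (thin lens f=-33): x=6/7 (≈0.8571) theta=-89/385 (≈-0.2312)
z_focus = -x_out/theta_out = -(6/7)/(-89/385) = 330/89 ≈ 3.7079
Rounded to 4 decimal places: z = 3.7079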